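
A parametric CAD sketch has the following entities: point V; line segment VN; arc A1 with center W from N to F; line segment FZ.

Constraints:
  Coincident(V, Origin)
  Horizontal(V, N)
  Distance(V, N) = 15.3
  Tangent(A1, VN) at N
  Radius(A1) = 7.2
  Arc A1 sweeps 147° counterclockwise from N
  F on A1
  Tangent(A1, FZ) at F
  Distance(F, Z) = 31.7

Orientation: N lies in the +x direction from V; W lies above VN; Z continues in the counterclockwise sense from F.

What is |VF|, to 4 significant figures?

23.34

V is at the origin; VN is horizontal with |VN| = 15.3 and N on the +x side, so N = (15.30, 0.000). The tangent condition forces WN to be normal to VN, so W = N + (0, 7.2) = (15.30, 7.200). On A1, N sits at bearing -90° from W; a 147° counterclockwise sweep puts F at bearing 57°, so F = W + 7.2·(cos 57°, sin 57°) = (19.22, 13.24). Then |VF| = |F − V| = 23.34.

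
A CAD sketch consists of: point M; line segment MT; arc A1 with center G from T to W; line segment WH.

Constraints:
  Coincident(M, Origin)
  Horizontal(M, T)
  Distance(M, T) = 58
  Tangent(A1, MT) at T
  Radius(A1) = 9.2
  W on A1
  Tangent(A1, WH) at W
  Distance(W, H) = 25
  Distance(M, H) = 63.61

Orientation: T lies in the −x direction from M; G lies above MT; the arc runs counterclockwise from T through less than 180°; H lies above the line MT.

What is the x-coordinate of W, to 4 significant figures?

-48.92

M is at the origin; MT is horizontal with |MT| = 58.0 and T on the −x side, so T = (-58.00, 0.000). Since A1 is tangent to MT there, GT ⟂ MT, so G = T + (0, 9.2) = (-58.00, 9.200). Since GW ⟂ WH (tangency), |GH| = √(9.2² + 25.0²) = 26.64 regardless of where W sits on A1. So H lies on both circle(M, 63.61) and circle(G, 26.64); the above-MT intersection is H = (-52.89, 35.34). W is the foot of the tangent from H: W = (-48.92, 10.66).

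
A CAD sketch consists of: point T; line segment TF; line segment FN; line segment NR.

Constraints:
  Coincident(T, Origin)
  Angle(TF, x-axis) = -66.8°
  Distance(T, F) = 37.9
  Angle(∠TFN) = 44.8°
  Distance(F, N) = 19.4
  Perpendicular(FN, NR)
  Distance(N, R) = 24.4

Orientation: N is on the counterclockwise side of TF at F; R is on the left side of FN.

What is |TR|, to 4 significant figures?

7.839

∠TFN = 44.8°, so FN runs at -66.8° + (180° − 44.8°) = 68.40° from the x-axis; with |FN| = 19.4, N = F + 19.4·(cos 68.40°, sin 68.40°) = (22.07, -16.80). FN is perpendicular to NR; with |NR| = 24.4 on the left of FN, R = N + 24.4·(-0.9298, 0.3681) = (-0.6145, -7.815). Then |TR| = |R − T| = 7.839.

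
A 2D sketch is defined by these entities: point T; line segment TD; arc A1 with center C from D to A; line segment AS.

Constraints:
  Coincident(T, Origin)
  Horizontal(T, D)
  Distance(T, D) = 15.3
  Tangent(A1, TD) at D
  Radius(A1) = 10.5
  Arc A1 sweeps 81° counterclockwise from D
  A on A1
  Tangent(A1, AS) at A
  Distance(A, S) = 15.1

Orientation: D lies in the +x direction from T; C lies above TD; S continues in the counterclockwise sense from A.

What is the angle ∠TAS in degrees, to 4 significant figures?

118.0°

On A1, D sits at bearing -90° from C; an 81° counterclockwise sweep puts A at bearing -9°, so A = C + 10.5·(cos -9°, sin -9°) = (25.67, 8.857). The tangent condition forces CA to be normal to AS, so AS runs along (−sin -9°, cos -9°); with |AS| = 15.1, S = (28.03, 23.77). Then cos ∠TAS = AT·AS / (|AT||AS|), giving 118.0°.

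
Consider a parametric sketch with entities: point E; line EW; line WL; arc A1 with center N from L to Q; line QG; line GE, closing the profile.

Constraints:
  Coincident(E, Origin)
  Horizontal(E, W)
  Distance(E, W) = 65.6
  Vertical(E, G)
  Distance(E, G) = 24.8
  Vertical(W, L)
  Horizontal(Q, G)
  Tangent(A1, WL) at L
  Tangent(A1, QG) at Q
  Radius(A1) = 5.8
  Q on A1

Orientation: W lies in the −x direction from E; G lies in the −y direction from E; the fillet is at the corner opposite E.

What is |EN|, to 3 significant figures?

62.7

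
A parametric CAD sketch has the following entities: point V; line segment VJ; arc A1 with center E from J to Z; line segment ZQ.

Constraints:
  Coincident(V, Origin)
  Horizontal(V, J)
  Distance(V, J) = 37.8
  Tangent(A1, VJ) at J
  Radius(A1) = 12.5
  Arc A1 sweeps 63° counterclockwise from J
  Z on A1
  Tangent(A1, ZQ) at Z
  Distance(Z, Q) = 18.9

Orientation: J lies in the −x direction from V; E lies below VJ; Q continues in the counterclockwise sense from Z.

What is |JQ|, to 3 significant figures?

30.8

V is at the origin; V and J share the same y with |VJ| = 37.8 and J on the −x side, so J = (-37.8, 0.00). Tangency of A1 to VJ means the radius EJ is perpendicular to VJ, so E = J + (0, -12.5) = (-37.8, -12.5). On A1, J sits at bearing 90° from E; a 63° counterclockwise sweep puts Z at bearing 153°, so Z = E + 12.5·(cos 153°, sin 153°) = (-48.9, -6.83). Since A1 is tangent to ZQ there, EZ ⟂ ZQ, so ZQ runs along (−sin 153°, cos 153°); with |ZQ| = 18.9, Q = (-57.5, -23.7). Then |JQ| = |Q − J| = 30.8.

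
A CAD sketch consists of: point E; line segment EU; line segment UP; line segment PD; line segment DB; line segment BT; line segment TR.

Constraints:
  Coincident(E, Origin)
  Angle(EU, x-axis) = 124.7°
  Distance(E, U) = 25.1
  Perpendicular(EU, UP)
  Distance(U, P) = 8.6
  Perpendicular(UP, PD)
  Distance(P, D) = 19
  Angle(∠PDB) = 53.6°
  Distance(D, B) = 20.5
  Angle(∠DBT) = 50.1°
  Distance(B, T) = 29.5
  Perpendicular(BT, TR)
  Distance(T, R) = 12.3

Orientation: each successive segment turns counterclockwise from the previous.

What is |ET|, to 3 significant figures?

32.7

E is at the origin; EU runs at 124.7° with length 25.1, so U = (-14.3, 20.6). EU ⟂ UP, so UP runs at -145°; with |UP| = 8.6, P = (-21.4, 15.7). The perpendicularity gives PD at right angles to UP, so PD runs at -55.3°; with |PD| = 19.0, D = (-10.5, 0.119). ∠PDB = 53.6° gives DB at 71.1° from the x-axis; with |DB| = 20.5, B = (-3.90, 19.5). ∠DBT = 50.1° gives BT at -159° from the x-axis; with |BT| = 29.5, T = (-31.4, 8.94). Then |ET| = |T − E| = 32.7.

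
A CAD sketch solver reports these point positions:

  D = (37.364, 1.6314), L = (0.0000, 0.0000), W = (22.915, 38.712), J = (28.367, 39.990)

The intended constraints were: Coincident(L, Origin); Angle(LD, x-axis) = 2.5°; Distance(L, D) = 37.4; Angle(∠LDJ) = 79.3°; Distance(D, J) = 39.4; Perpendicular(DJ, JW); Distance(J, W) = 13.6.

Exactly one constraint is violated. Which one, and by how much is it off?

Distance(J, W) = 13.6 — off by 8.00.

L = (0.00, 0.00) ✓; LD at 2.500° ✓; |LD| = 37.40 ✓; ∠LDJ = 79.30° ✓; |DJ| = 39.40 ✓; ∠(DJ, JW) = 89.99° ✓; |JW| = 5.600 ✗.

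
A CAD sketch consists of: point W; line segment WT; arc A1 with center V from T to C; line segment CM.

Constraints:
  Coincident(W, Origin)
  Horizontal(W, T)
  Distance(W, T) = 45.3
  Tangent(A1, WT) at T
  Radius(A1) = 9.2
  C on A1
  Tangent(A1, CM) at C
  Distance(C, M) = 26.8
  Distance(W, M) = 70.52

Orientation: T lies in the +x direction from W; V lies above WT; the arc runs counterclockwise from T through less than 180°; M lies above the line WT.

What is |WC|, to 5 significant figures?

54.248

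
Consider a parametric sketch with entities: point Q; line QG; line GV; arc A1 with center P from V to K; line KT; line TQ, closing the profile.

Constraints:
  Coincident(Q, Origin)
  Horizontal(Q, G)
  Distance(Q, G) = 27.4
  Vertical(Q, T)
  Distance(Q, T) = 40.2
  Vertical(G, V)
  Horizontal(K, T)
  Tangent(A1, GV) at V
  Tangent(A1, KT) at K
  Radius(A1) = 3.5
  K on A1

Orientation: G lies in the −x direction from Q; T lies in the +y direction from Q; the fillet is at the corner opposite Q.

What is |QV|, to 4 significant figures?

45.80

Q is at the origin; QG is horizontal with |QG| = 27.4 and G on the −x side, so G = (-27.40, 0.000). QT is vertical with |QT| = 40.2 and T on the +y side, so T = (0.000, 40.20). The virtual corner opposite Q is at (-27.40, 40.20). The tangent condition forces PV to be normal to GV and since A1 is tangent to KT there, PK ⟂ KT, with radius 3.5, so the center P sits 3.5 in from both sides at P = (-23.90, 36.70). That places the tangent points at V = (-27.40, 36.70) on GV and K = (-23.90, 40.20) on KT. Then |QV| = |V − Q| = 45.80.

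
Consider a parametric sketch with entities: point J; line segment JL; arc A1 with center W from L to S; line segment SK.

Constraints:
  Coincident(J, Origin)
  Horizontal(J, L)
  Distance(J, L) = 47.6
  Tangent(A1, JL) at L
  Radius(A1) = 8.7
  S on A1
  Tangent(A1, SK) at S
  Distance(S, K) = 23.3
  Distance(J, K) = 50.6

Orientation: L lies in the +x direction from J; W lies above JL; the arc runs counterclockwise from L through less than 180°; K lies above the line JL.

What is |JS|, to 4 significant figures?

56.09

Checks: |WS| = 8.700 ✓; ∠(WS, SK) = 90.00° ✓; |SK| = 23.30 ✓; |JK| = 50.60 ✓.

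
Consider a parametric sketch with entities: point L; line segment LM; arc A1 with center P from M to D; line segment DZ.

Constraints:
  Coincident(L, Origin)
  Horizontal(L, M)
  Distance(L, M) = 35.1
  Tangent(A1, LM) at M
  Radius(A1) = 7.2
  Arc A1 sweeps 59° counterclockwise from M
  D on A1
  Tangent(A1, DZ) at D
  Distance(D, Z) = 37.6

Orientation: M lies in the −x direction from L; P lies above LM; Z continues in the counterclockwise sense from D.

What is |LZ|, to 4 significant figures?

36.98

L is at the origin; L and M share the same y with |LM| = 35.1 and M on the −x side, so M = (-35.10, 0.000). Since A1 is tangent to LM there, PM ⟂ LM, so P = M + (0, 7.2) = (-35.10, 7.200). On A1, M sits at bearing -90° from P; a 59° counterclockwise sweep puts D at bearing -31°, so D = P + 7.2·(cos -31°, sin -31°) = (-28.93, 3.492). A1 meets DZ tangentially, so PD is at right angles to DZ, so DZ runs along (−sin -31°, cos -31°); with |DZ| = 37.6, Z = (-9.563, 35.72). Then |LZ| = |Z − L| = 36.98.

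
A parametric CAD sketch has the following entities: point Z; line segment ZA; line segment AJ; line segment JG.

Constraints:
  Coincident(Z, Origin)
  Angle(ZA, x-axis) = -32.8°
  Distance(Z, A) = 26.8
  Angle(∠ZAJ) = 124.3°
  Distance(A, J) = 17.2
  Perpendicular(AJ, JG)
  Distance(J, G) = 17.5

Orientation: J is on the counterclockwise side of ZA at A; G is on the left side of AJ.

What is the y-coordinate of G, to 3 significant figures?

8.30

Z is at the origin; ZA runs at -32.8° with length 26.8, so A = 26.8·(cos -32.8°, sin -32.8°) = (22.5, -14.5). ∠ZAJ = 124.3°, so AJ runs at -32.8° + (180° − 124.3°) = 22.9° from the x-axis; with |AJ| = 17.2, J = A + 17.2·(cos 22.9°, sin 22.9°) = (38.4, -7.82). AJ is perpendicular to JG; with |JG| = 17.5 on the left of AJ, G = J + 17.5·(-0.389, 0.921) = (31.6, 8.30). So G.y = 8.30.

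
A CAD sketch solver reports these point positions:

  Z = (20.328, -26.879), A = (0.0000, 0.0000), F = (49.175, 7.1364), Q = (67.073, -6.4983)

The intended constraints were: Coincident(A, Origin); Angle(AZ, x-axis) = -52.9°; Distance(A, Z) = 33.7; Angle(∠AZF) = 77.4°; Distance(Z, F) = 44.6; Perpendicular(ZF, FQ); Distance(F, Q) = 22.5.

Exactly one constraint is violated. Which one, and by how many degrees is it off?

Perpendicular(ZF, FQ) — off by 3.00°.

A = (0.00, 0.00) ✓; AZ at -52.90° ✓; |AZ| = 33.70 ✓; ∠AZF = 77.40° ✓; |ZF| = 44.60 ✓; ∠(ZF, FQ) = 87.00° ✗; |FQ| = 22.50 ✓.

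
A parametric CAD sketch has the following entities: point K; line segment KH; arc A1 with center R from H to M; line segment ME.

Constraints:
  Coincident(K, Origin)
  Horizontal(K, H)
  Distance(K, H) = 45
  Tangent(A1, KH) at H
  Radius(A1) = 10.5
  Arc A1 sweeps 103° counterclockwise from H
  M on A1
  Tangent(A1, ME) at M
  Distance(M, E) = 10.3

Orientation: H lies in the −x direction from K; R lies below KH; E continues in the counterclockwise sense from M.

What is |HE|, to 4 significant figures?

24.23

K is at the origin; KH is horizontal with |KH| = 45.0 and H on the −x side, so H = (-45.00, 0.000). The tangent condition forces RH to be normal to KH, so R = H + (0, -10.5) = (-45.00, -10.50). On A1, H sits at bearing 90° from R; a 103° counterclockwise sweep puts M at bearing 193°, so M = R + 10.5·(cos 193°, sin 193°) = (-55.23, -12.86). The tangent condition forces RM to be normal to ME, so ME runs along (−sin 193°, cos 193°); with |ME| = 10.3, E = (-52.91, -22.90). Then |HE| = |E − H| = 24.23.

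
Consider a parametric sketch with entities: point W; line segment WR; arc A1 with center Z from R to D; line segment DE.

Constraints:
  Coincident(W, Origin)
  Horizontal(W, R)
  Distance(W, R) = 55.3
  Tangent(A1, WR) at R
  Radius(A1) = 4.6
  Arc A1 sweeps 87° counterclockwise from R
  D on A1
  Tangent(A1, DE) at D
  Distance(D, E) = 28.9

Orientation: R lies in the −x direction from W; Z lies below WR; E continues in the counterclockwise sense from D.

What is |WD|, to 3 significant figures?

60.1

W is at the origin; W and R share the same y with |WR| = 55.3 and R on the −x side, so R = (-55.3, 0.00). Tangency of A1 to WR means the radius ZR is perpendicular to WR, so Z = R + (0, -4.6) = (-55.3, -4.60). On A1, R sits at bearing 90° from Z; an 87° counterclockwise sweep puts D at bearing 177°, so D = Z + 4.6·(cos 177°, sin 177°) = (-59.9, -4.36). Then |WD| = |D − W| = 60.1.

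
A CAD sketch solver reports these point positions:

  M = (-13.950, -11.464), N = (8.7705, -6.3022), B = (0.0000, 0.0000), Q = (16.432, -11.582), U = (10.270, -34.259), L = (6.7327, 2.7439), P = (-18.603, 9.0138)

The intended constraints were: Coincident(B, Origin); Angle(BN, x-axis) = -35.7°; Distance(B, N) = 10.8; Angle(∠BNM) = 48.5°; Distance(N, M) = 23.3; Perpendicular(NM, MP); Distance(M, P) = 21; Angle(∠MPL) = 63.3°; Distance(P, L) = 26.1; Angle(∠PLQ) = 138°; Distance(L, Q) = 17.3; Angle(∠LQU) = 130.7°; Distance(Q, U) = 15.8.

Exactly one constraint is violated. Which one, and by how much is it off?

Distance(Q, U) = 15.8 — off by 7.70.

B = (0.00, 0.00) ✓; BN at -35.70° ✓; |BN| = 10.80 ✓; ∠BNM = 48.50° ✓; |NM| = 23.30 ✓; ∠(NM, MP) = 90.00° ✓; |MP| = 21.00 ✓; ∠MPL = 63.30° ✓; |PL| = 26.10 ✓; ∠PLQ = 138.0° ✓; |LQ| = 17.30 ✓; ∠LQU = 130.7° ✓; |QU| = 23.50 ✗.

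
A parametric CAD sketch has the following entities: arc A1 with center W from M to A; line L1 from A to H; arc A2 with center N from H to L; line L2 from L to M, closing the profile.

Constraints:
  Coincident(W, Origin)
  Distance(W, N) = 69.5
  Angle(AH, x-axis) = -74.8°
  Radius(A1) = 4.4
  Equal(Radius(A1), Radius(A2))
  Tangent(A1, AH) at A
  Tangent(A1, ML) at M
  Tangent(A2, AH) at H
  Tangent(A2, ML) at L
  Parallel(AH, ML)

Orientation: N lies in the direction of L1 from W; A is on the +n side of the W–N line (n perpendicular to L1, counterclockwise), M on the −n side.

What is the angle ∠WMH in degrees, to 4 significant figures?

82.78°

Tangency of A1 to both parallel lines with radius 4.4 puts A and M at W ± 4.4·n: A = (4.246, 1.154), M = (-4.246, -1.154). Equal radii place H and L the same way about N: H = N + 4.4·n = (22.47, -65.92), L = N − 4.4·n = (13.98, -68.22). Then cos ∠WMH = MW·MH / (|MW||MH|), giving 82.78°.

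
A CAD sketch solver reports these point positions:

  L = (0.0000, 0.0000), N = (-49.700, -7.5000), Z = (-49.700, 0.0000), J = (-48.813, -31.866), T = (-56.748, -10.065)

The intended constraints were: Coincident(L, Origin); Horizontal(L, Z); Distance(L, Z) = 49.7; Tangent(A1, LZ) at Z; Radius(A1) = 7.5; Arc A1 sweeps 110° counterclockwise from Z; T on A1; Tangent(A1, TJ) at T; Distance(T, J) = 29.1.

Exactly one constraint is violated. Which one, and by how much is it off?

Distance(T, J) = 29.1 — off by 5.90.

L = (0.00, 0.00) ✓; L.y = 0.00, Z.y = 0.00 ✓; |LZ| = 49.70 ✓; ∠(NZ, ZL) = 90.00° ✓; |NZ| = 7.500 ✓; bearing(N→T) − bearing(N→Z) = 110.0° ✓; |NT| = 7.500 ✓; ∠(NT, TJ) = 90.00° ✓; |TJ| = 23.20 ✗.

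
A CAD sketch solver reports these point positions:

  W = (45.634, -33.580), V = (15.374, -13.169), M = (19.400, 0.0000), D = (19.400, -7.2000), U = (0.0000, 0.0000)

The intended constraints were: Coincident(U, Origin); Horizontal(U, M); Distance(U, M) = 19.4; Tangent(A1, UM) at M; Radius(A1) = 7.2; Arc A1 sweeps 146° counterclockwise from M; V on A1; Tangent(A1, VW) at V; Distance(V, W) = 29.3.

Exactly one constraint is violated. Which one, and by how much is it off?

Distance(V, W) = 29.3 — off by 7.20.

U = (0.00, 0.00) ✓; U.y = 0.00, M.y = 0.00 ✓; |UM| = 19.40 ✓; ∠(DM, MU) = 90.00° ✓; |DM| = 7.200 ✓; bearing(D→V) − bearing(D→M) = 146.0° ✓; |DV| = 7.200 ✓; ∠(DV, VW) = 90.00° ✓; |VW| = 36.50 ✗.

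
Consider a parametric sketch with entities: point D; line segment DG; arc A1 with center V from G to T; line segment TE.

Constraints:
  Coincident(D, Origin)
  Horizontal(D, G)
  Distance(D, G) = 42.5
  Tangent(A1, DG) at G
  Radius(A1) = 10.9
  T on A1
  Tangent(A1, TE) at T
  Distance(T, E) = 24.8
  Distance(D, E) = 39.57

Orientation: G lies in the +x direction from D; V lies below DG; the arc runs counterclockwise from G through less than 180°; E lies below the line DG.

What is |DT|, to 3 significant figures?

33.0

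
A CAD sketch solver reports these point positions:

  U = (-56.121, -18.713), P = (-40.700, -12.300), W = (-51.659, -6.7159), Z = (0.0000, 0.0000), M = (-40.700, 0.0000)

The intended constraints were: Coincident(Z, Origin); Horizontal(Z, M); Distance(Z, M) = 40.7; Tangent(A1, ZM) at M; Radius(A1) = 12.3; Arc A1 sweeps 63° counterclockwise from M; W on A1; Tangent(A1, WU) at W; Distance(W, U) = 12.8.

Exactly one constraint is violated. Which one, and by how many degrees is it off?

Tangent(A1, WU) at W — off by 6.60°.

Z = (0.00, 0.00) ✓; Z.y = 0.00, M.y = 0.00 ✓; |ZM| = 40.70 ✓; ∠(PM, MZ) = 90.00° ✓; |PM| = 12.30 ✓; bearing(P→W) − bearing(P→M) = 63.00° ✓; |PW| = 12.30 ✓; ∠(PW, WU) = 83.40° ✗; |WU| = 12.80 ✓.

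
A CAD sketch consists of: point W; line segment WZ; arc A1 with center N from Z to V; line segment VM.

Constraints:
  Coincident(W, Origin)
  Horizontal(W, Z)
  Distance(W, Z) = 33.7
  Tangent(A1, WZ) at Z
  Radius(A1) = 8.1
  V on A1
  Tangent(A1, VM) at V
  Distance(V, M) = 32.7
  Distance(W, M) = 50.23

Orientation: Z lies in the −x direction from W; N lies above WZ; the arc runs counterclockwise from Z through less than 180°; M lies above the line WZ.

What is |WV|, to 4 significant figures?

27.10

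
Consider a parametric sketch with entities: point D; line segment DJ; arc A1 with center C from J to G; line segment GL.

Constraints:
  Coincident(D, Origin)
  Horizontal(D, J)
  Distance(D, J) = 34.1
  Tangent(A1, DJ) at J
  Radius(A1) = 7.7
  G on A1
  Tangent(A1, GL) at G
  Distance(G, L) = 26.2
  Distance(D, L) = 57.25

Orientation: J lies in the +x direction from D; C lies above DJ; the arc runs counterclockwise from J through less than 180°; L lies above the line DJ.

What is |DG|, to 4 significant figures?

41.97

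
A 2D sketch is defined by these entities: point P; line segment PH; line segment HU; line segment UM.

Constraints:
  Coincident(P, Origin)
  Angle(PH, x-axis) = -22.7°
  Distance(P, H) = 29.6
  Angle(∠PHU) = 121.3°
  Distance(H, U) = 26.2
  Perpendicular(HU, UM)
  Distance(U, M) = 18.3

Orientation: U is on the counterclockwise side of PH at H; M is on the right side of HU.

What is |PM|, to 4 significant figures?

60.24

∠PHU = 121.3°, so HU runs at -22.7° + (180° − 121.3°) = 36.00° from the x-axis; with |HU| = 26.2, U = H + 26.2·(cos 36.00°, sin 36.00°) = (48.50, 3.977). HU is perpendicular to UM; with |UM| = 18.3 on the right of HU, M = U + 18.3·(0.5878, -0.8090) = (59.26, -10.83). Then |PM| = |M − P| = 60.24.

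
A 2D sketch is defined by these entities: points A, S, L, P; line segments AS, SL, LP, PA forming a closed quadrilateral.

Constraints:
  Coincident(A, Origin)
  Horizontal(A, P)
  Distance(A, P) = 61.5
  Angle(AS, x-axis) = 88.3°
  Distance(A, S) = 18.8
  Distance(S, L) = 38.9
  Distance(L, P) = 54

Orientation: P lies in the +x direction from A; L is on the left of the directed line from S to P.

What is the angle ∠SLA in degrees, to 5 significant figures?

15.159°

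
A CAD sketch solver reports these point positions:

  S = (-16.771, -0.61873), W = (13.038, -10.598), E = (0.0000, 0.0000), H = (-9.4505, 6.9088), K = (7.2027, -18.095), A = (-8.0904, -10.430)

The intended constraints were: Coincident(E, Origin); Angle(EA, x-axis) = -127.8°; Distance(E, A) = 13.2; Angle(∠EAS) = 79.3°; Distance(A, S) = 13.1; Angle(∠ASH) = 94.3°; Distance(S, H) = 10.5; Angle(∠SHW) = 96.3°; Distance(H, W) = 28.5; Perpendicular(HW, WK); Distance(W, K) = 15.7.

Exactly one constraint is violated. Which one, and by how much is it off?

Distance(W, K) = 15.7 — off by 6.20.

E = (0.00, 0.00) ✓; EA at -127.8° ✓; |EA| = 13.20 ✓; ∠EAS = 79.30° ✓; |AS| = 13.10 ✓; ∠ASH = 94.30° ✓; |SH| = 10.50 ✓; ∠SHW = 96.30° ✓; |HW| = 28.50 ✓; ∠(HW, WK) = 90.00° ✓; |WK| = 9.500 ✗.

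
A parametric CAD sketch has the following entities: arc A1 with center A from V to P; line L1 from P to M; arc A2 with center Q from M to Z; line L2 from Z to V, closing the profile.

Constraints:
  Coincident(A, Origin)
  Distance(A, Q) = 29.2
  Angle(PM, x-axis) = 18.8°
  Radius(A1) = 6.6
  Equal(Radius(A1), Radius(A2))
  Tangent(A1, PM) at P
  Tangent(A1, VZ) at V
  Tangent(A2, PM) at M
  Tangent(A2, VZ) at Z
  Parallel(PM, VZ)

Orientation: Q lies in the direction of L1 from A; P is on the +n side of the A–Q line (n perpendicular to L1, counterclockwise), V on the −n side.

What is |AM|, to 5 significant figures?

29.937

The slot axis is L1's direction at 18.8°, so u = (cos 18.8°, sin 18.8°) = (0.94665, 0.32227) and n = (−sin 18.8°, cos 18.8°) = (-0.32227, 0.94665). A is at the origin and Q lies 29.2 along u from A, so Q = 29.2·u = (27.642, 9.4102). Tangency of A1 to both parallel lines with radius 6.6 puts P and V at A ± 6.6·n: P = (-2.1270, 6.2479), V = (2.1270, -6.2479). Equal radii place M and Z the same way about Q: M = Q + 6.6·n = (25.515, 15.658), Z = Q − 6.6·n = (29.769, 3.1623). Then |AM| = |M − A| = 29.937.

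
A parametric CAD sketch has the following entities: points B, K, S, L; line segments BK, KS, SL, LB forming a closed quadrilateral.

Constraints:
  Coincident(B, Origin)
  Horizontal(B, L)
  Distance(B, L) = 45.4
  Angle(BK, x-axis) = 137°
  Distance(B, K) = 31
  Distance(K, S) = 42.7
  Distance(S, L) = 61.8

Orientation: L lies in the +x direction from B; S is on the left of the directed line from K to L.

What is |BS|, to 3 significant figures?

50.7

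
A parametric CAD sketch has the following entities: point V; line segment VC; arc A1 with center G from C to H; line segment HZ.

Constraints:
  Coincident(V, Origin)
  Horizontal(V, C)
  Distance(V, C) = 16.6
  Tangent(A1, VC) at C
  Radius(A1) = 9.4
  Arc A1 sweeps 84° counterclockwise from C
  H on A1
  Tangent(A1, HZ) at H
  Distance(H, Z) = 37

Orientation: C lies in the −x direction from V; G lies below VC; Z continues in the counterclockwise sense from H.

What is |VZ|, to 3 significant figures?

54.2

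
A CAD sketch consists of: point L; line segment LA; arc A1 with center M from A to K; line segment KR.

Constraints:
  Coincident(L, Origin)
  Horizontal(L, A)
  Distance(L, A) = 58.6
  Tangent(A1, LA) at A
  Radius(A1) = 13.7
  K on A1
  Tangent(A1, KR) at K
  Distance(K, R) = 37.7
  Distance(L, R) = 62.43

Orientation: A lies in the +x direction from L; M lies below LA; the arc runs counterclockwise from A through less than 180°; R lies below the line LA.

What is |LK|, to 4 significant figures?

46.52

Checks: |MA| = 13.70 ✓; |MK| = 13.70 ✓; ∠(MK, KR) = 90.00° ✓; |KR| = 37.70 ✓; |LR| = 62.43 ✓.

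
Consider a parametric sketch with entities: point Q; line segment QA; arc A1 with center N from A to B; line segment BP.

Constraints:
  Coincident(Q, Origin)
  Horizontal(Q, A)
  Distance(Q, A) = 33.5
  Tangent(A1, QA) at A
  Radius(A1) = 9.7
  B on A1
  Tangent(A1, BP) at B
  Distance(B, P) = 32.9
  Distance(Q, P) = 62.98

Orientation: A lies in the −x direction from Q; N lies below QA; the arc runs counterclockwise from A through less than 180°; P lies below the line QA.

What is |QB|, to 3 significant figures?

43.9

Checks: |NB| = 9.700 ✓; ∠(NB, BP) = 90.00° ✓; |BP| = 32.90 ✓; |QP| = 62.98 ✓.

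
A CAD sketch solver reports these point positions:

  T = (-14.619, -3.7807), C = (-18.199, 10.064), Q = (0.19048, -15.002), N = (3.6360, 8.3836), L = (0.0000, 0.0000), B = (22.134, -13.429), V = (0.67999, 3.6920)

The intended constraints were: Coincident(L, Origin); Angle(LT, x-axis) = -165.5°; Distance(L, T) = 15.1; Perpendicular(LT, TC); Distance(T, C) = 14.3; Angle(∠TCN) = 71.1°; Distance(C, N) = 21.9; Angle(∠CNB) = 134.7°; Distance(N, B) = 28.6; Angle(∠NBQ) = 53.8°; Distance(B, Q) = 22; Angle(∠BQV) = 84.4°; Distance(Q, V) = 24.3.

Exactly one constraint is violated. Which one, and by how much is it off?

Distance(Q, V) = 24.3 — off by 5.60.

L = (0.00, 0.00) ✓; LT at -165.5° ✓; |LT| = 15.10 ✓; ∠(LT, TC) = 90.00° ✓; |TC| = 14.30 ✓; ∠TCN = 71.10° ✓; |CN| = 21.90 ✓; ∠CNB = 134.7° ✓; |NB| = 28.60 ✓; ∠NBQ = 53.80° ✓; |BQ| = 22.00 ✓; ∠BQV = 84.40° ✓; |QV| = 18.70 ✗.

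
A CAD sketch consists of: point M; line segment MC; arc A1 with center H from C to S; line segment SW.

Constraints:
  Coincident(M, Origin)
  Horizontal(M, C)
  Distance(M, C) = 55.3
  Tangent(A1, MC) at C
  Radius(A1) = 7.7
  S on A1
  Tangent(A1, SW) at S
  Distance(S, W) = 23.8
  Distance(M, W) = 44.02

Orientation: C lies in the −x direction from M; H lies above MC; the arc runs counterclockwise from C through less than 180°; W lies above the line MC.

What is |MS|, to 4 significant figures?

48.80

M is at the origin; MC is horizontal with |MC| = 55.3 and C on the −x side, so C = (-55.30, 0.000). A1 meets MC tangentially, so HC is at right angles to MC, so H = C + (0, 7.7) = (-55.30, 7.700). Since HS ⟂ SW (tangency), |HW| = √(7.7² + 23.8²) = 25.01 regardless of where S sits on A1. So W lies on both circle(M, 44.02) and circle(H, 25.01); the above-MC intersection is W = (-36.65, 24.38). S is the foot of the tangent from W: S = (-48.65, 3.819).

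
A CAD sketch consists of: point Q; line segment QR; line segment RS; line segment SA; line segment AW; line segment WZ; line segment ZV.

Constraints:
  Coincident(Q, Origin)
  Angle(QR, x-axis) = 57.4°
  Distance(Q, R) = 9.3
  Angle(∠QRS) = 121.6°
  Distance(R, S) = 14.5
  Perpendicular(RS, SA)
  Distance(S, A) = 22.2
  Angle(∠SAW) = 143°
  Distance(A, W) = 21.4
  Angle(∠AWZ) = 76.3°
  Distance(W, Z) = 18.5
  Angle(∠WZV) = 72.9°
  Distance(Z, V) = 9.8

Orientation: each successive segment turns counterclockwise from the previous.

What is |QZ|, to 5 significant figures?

17.836

∠SAW = 143.0° gives AW at -117.20° from the x-axis; with |AW| = 21.4, W = (-31.069, -7.8062). ∠AWZ = 76.3° gives WZ at -13.500° from the x-axis; with |WZ| = 18.5, Z = (-13.080, -12.125). Then |QZ| = |Z − Q| = 17.836.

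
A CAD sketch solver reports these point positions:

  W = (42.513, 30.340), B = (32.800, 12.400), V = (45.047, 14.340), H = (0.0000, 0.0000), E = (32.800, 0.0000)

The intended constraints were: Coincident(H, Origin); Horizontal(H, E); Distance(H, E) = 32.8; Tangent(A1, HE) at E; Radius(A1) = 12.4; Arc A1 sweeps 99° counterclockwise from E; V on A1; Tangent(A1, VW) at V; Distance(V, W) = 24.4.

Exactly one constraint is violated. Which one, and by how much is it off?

Distance(V, W) = 24.4 — off by 8.20.

H = (0.00, 0.00) ✓; H.y = 0.00, E.y = 0.00 ✓; |HE| = 32.80 ✓; ∠(BE, EH) = 90.00° ✓; |BE| = 12.40 ✓; bearing(B→V) − bearing(B→E) = 99.00° ✓; |BV| = 12.40 ✓; ∠(BV, VW) = 90.00° ✓; |VW| = 16.20 ✗.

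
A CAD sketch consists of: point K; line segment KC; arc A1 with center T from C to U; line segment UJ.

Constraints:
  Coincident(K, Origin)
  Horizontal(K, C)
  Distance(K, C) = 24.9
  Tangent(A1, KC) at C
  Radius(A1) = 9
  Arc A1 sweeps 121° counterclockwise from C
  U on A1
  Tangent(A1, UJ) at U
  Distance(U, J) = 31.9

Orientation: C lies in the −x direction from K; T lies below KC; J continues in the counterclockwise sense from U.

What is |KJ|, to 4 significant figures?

44.06

On A1, C sits at bearing 90° from T; a 121° counterclockwise sweep puts U at bearing 211°, so U = T + 9.0·(cos 211°, sin 211°) = (-32.61, -13.64). The tangent condition forces TU to be normal to UJ, so UJ runs along (−sin 211°, cos 211°); with |UJ| = 31.9, J = (-16.18, -40.98). Then |KJ| = |J − K| = 44.06.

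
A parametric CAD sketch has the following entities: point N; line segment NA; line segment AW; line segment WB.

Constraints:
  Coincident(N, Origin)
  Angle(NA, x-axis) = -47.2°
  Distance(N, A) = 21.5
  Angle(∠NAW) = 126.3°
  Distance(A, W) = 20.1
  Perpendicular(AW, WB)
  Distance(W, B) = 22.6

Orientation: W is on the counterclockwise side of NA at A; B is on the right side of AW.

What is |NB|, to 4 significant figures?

51.69

∠NAW = 126.3°, so AW runs at -47.2° + (180° − 126.3°) = 6.500° from the x-axis; with |AW| = 20.1, W = A + 20.1·(cos 6.500°, sin 6.500°) = (34.58, -13.50). AW is perpendicular to WB; with |WB| = 22.6 on the right of AW, B = W + 22.6·(0.1132, -0.9936) = (37.14, -35.95). Then |NB| = |B − N| = 51.69.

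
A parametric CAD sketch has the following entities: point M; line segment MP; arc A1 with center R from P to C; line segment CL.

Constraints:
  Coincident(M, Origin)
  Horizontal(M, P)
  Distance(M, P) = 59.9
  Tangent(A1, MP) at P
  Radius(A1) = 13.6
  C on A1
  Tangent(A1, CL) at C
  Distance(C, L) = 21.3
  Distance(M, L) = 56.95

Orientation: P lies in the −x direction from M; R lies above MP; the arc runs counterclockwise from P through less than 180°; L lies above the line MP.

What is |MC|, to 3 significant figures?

48.1

Checks: M = (0.00, 0.00) ✓; |RC| = 13.60 ✓; ∠(RC, CL) = 90.00° ✓; |CL| = 21.30 ✓; |ML| = 56.95 ✓.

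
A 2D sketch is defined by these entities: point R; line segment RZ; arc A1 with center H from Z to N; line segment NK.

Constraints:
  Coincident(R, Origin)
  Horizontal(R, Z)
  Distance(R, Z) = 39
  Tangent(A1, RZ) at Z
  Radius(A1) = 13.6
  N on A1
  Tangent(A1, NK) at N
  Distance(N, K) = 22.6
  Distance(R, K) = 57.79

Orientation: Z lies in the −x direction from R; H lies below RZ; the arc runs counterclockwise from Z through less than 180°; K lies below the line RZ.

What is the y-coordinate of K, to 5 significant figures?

-39.818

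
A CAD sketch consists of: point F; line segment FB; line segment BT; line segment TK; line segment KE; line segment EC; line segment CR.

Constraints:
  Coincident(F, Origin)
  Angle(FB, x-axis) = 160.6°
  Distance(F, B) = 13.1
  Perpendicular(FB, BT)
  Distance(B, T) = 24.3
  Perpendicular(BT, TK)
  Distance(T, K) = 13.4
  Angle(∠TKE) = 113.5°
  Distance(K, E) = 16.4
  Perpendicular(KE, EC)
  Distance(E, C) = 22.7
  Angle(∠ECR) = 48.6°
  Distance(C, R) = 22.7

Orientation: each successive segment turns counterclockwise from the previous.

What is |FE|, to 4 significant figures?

11.51

F is at the origin; FB runs at 160.6° with length 13.1, so B = (-12.36, 4.351). FB ⟂ BT, so BT runs at -109.4°; with |BT| = 24.3, T = (-20.43, -18.57). BT ⟂ TK, so TK runs at -19.40°; with |TK| = 13.4, K = (-7.789, -23.02). ∠TKE = 113.5° gives KE at 47.10° from the x-axis; with |KE| = 16.4, E = (3.375, -11.01). Then |FE| = |E − F| = 11.51.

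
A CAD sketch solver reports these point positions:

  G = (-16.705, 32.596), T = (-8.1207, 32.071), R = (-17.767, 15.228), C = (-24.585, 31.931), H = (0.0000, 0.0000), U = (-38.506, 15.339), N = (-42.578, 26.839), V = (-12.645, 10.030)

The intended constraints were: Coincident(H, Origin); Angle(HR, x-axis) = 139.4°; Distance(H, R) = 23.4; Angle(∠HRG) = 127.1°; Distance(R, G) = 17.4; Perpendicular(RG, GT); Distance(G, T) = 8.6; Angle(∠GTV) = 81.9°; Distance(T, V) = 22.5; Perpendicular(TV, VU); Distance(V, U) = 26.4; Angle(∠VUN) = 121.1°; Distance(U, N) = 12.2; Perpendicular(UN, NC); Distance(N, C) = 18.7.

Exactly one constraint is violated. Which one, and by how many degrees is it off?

Perpendicular(UN, NC) — off by 3.70°.

H = (0.00, 0.00) ✓; HR at 139.4° ✓; |HR| = 23.40 ✓; ∠HRG = 127.1° ✓; |RG| = 17.40 ✓; ∠(RG, GT) = 90.00° ✓; |GT| = 8.600 ✓; ∠GTV = 81.90° ✓; |TV| = 22.50 ✓; ∠(TV, VU) = 90.00° ✓; |VU| = 26.40 ✓; ∠VUN = 121.1° ✓; |UN| = 12.20 ✓; ∠(UN, NC) = 93.70° ✗; |NC| = 18.70 ✓.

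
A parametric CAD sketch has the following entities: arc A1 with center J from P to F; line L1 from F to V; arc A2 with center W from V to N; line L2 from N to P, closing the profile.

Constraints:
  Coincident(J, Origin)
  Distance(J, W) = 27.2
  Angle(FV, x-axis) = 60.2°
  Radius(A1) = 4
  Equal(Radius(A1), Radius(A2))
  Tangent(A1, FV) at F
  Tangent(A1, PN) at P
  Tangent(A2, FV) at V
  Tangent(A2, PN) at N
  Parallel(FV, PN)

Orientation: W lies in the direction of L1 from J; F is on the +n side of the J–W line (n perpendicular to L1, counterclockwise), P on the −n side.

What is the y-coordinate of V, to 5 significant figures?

25.591

The slot axis is L1's direction at 60.2°, so u = (cos 60.2°, sin 60.2°) = (0.49697, 0.86777) and n = (−sin 60.2°, cos 60.2°) = (-0.86777, 0.49697). J is at the origin and W lies 27.2 along u from J, so W = 27.2·u = (13.518, 23.603). Tangency of A1 to both parallel lines with radius 4.0 puts F and P at J ± 4.0·n: F = (-3.4711, 1.9879), P = (3.4711, -1.9879). Equal radii place V and N the same way about W: V = W + 4.0·n = (10.047, 25.591), N = W − 4.0·n = (16.989, 21.615). So V.y = 25.591.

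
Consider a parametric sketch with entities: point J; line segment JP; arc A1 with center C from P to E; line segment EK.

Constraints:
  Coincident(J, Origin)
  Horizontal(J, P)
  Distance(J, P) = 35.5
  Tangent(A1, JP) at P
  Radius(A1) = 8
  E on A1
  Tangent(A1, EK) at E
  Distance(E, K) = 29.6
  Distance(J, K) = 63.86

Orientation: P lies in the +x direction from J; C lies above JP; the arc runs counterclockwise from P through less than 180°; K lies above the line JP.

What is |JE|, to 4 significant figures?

42.89

J is at the origin; JP is horizontal with |JP| = 35.5 and P on the +x side, so P = (35.50, 0.000). Since A1 is tangent to JP there, CP ⟂ JP, so C = P + (0, 8) = (35.50, 8.000). Since CE ⟂ EK (tangency), |CK| = √(8.0² + 29.6²) = 30.66 regardless of where E sits on A1. So K lies on both circle(J, 63.86) and circle(C, 30.66); the above-JP intersection is K = (55.88, 30.91). E is the foot of the tangent from K: E = (42.66, 4.425).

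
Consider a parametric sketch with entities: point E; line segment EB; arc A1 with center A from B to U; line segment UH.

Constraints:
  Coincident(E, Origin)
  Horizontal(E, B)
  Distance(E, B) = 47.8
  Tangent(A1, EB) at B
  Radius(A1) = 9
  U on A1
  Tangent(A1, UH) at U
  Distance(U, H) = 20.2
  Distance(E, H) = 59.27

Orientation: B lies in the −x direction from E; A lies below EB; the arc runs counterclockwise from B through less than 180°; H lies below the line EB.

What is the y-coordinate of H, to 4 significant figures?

-30.94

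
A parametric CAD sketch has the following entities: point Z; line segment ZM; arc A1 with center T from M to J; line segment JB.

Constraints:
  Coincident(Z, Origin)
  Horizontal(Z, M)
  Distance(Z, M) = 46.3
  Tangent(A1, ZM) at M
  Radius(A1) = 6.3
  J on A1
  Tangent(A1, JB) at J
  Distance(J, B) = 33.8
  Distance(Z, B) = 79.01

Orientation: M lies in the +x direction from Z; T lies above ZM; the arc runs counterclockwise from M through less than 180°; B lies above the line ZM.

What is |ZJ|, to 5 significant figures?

50.768

Checks: |TJ| = 6.300 ✓; ∠(TJ, JB) = 90.00° ✓; |JB| = 33.80 ✓; |ZB| = 79.01 ✓.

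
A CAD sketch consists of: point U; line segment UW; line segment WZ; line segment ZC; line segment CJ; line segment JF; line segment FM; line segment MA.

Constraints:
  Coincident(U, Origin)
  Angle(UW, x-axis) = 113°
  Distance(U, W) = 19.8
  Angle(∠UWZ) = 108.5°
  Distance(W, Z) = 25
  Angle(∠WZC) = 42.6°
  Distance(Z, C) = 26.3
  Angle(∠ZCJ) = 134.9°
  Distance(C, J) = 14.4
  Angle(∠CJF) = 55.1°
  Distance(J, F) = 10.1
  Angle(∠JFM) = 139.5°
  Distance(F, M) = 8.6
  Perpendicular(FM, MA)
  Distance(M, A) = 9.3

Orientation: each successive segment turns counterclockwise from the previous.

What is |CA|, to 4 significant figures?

2.508

∠JFM = 139.5° gives FM at 172.4° from the x-axis; with |FM| = 8.6, M = (-12.94, 10.45). FM ⟂ MA, so MA runs at -97.60°; with |MA| = 9.3, A = (-14.17, 1.228). Then |CA| = |A − C| = 2.508.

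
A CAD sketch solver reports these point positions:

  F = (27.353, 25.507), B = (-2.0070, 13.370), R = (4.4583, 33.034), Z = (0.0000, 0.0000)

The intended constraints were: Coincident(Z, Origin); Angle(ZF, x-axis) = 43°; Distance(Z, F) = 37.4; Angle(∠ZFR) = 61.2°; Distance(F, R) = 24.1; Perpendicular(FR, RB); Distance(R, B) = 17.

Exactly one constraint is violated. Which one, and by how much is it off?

Distance(R, B) = 17 — off by 3.70.

Z = (0.00, 0.00) ✓; ZF at 43.00° ✓; |ZF| = 37.40 ✓; ∠ZFR = 61.20° ✓; |FR| = 24.10 ✓; ∠(FR, RB) = 90.00° ✓; |RB| = 20.70 ✗.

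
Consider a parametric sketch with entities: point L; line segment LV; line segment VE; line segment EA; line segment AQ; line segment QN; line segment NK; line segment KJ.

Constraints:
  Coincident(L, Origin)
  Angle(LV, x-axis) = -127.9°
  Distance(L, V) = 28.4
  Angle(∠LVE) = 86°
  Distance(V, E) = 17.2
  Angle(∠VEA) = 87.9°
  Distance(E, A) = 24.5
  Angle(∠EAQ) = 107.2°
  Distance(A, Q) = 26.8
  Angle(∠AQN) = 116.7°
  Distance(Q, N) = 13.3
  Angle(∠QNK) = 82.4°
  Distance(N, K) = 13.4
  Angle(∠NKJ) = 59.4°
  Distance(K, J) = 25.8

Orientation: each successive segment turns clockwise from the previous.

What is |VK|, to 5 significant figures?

15.830

∠AQN = 116.7° gives QN at -90.100° from the x-axis; with |QN| = 13.3, N = (10.669, -18.683). ∠QNK = 82.4° gives NK at 172.30° from the x-axis; with |NK| = 13.4, K = (-2.6098, -16.888). Then |VK| = |K − V| = 15.830.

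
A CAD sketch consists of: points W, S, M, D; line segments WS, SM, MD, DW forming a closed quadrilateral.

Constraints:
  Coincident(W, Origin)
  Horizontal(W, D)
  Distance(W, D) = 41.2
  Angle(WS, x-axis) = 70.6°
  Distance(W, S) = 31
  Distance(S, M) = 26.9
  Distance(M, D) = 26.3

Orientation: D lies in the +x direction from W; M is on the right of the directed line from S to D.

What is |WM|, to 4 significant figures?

15.30

Checks: |SM| = 26.90 ✓; |MD| = 26.30 ✓.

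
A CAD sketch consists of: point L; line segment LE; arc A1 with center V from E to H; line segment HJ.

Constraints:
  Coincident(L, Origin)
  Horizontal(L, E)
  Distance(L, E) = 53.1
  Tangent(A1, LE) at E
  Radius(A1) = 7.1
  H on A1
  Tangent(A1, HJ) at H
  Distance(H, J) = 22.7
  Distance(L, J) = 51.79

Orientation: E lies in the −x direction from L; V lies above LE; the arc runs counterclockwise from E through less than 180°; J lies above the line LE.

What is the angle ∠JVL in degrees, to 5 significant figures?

72.801°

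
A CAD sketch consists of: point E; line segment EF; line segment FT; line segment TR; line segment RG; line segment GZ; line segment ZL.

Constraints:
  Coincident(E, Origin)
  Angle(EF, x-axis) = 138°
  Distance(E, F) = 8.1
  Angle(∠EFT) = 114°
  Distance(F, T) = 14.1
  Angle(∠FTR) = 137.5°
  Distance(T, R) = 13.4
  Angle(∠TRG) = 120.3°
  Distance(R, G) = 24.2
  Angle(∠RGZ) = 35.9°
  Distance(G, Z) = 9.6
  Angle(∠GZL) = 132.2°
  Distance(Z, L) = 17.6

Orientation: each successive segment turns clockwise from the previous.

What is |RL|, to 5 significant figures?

2.1534

E is at the origin; EF runs at 138.0° with length 8.1, so F = (-6.0195, 5.4200). ∠EFT = 114.0° gives FT at 72.000° from the x-axis; with |FT| = 14.1, T = (-1.6623, 18.830). ∠FTR = 137.5° gives TR at 29.500° from the x-axis; with |TR| = 13.4, R = (10.000, 25.428). ∠TRG = 120.3° gives RG at -30.200° from the x-axis; with |RG| = 24.2, G = (30.916, 13.255). ∠RGZ = 35.9° gives GZ at -174.30° from the x-axis; with |GZ| = 9.6, Z = (21.363, 12.302). ∠GZL = 132.2° gives ZL at 137.90° from the x-axis; with |ZL| = 17.6, L = (8.3046, 24.101). Then |RL| = |L − R| = 2.1534.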